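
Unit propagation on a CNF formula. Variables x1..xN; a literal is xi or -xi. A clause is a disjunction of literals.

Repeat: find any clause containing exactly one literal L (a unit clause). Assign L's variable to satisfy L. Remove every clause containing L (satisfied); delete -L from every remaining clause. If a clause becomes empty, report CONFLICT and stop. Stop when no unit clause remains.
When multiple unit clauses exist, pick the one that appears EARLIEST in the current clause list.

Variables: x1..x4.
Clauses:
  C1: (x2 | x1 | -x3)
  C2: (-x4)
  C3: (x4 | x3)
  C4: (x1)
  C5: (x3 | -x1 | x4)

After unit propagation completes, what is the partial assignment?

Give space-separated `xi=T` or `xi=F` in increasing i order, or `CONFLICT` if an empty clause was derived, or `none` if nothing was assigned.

Answer: x1=T x3=T x4=F

Derivation:
unit clause [-4] forces x4=F; simplify:
  drop 4 from [4, 3] -> [3]
  drop 4 from [3, -1, 4] -> [3, -1]
  satisfied 1 clause(s); 4 remain; assigned so far: [4]
unit clause [3] forces x3=T; simplify:
  drop -3 from [2, 1, -3] -> [2, 1]
  satisfied 2 clause(s); 2 remain; assigned so far: [3, 4]
unit clause [1] forces x1=T; simplify:
  satisfied 2 clause(s); 0 remain; assigned so far: [1, 3, 4]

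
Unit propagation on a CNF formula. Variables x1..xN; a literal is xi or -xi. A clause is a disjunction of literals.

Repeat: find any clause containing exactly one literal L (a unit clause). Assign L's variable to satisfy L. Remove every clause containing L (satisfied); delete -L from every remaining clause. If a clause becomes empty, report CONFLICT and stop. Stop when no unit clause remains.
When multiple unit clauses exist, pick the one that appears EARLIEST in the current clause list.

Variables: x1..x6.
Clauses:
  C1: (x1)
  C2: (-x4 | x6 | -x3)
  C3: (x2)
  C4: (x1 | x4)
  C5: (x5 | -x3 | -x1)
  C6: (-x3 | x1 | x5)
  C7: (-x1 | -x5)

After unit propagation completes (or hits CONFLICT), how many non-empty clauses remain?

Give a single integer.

unit clause [1] forces x1=T; simplify:
  drop -1 from [5, -3, -1] -> [5, -3]
  drop -1 from [-1, -5] -> [-5]
  satisfied 3 clause(s); 4 remain; assigned so far: [1]
unit clause [2] forces x2=T; simplify:
  satisfied 1 clause(s); 3 remain; assigned so far: [1, 2]
unit clause [-5] forces x5=F; simplify:
  drop 5 from [5, -3] -> [-3]
  satisfied 1 clause(s); 2 remain; assigned so far: [1, 2, 5]
unit clause [-3] forces x3=F; simplify:
  satisfied 2 clause(s); 0 remain; assigned so far: [1, 2, 3, 5]

Answer: 0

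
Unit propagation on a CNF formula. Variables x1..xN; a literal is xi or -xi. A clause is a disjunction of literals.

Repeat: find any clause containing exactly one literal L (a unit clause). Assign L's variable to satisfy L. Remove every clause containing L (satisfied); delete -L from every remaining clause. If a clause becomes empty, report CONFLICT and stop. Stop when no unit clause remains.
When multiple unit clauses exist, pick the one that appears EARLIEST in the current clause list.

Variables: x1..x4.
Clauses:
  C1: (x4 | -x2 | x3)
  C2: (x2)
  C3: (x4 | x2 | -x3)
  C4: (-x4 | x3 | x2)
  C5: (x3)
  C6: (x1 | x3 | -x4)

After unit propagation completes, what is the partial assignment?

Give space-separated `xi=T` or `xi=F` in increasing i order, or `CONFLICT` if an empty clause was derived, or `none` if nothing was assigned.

unit clause [2] forces x2=T; simplify:
  drop -2 from [4, -2, 3] -> [4, 3]
  satisfied 3 clause(s); 3 remain; assigned so far: [2]
unit clause [3] forces x3=T; simplify:
  satisfied 3 clause(s); 0 remain; assigned so far: [2, 3]

Answer: x2=T x3=T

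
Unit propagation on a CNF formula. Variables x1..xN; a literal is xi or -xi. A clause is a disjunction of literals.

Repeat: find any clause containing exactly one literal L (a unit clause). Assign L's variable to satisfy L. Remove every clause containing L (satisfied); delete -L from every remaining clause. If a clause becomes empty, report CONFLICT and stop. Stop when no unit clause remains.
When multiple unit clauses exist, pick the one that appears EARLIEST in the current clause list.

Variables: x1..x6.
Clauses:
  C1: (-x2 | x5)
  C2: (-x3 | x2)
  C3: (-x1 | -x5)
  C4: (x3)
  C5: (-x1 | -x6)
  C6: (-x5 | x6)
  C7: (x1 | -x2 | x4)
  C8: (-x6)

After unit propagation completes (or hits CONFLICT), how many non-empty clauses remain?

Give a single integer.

Answer: 1

Derivation:
unit clause [3] forces x3=T; simplify:
  drop -3 from [-3, 2] -> [2]
  satisfied 1 clause(s); 7 remain; assigned so far: [3]
unit clause [2] forces x2=T; simplify:
  drop -2 from [-2, 5] -> [5]
  drop -2 from [1, -2, 4] -> [1, 4]
  satisfied 1 clause(s); 6 remain; assigned so far: [2, 3]
unit clause [5] forces x5=T; simplify:
  drop -5 from [-1, -5] -> [-1]
  drop -5 from [-5, 6] -> [6]
  satisfied 1 clause(s); 5 remain; assigned so far: [2, 3, 5]
unit clause [-1] forces x1=F; simplify:
  drop 1 from [1, 4] -> [4]
  satisfied 2 clause(s); 3 remain; assigned so far: [1, 2, 3, 5]
unit clause [6] forces x6=T; simplify:
  drop -6 from [-6] -> [] (empty!)
  satisfied 1 clause(s); 2 remain; assigned so far: [1, 2, 3, 5, 6]
CONFLICT (empty clause)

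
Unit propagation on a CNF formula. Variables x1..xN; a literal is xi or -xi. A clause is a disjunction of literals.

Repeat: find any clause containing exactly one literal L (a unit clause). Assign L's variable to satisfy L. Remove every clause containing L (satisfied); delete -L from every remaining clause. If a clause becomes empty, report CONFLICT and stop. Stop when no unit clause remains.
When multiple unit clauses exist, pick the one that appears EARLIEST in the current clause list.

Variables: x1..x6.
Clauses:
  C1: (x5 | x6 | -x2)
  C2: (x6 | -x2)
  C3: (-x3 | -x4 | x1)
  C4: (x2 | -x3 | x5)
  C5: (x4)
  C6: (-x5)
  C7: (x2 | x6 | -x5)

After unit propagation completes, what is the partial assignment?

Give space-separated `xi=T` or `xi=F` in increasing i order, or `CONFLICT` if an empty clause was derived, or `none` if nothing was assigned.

unit clause [4] forces x4=T; simplify:
  drop -4 from [-3, -4, 1] -> [-3, 1]
  satisfied 1 clause(s); 6 remain; assigned so far: [4]
unit clause [-5] forces x5=F; simplify:
  drop 5 from [5, 6, -2] -> [6, -2]
  drop 5 from [2, -3, 5] -> [2, -3]
  satisfied 2 clause(s); 4 remain; assigned so far: [4, 5]

Answer: x4=T x5=F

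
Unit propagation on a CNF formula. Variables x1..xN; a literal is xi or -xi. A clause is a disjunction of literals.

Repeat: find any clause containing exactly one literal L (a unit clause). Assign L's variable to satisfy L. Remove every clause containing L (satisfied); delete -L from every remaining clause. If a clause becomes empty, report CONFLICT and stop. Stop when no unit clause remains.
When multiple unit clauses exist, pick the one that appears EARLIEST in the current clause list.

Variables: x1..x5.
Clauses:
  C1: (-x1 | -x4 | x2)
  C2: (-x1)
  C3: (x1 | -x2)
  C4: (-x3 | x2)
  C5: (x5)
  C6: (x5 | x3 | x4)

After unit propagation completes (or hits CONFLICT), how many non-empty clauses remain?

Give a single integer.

unit clause [-1] forces x1=F; simplify:
  drop 1 from [1, -2] -> [-2]
  satisfied 2 clause(s); 4 remain; assigned so far: [1]
unit clause [-2] forces x2=F; simplify:
  drop 2 from [-3, 2] -> [-3]
  satisfied 1 clause(s); 3 remain; assigned so far: [1, 2]
unit clause [-3] forces x3=F; simplify:
  drop 3 from [5, 3, 4] -> [5, 4]
  satisfied 1 clause(s); 2 remain; assigned so far: [1, 2, 3]
unit clause [5] forces x5=T; simplify:
  satisfied 2 clause(s); 0 remain; assigned so far: [1, 2, 3, 5]

Answer: 0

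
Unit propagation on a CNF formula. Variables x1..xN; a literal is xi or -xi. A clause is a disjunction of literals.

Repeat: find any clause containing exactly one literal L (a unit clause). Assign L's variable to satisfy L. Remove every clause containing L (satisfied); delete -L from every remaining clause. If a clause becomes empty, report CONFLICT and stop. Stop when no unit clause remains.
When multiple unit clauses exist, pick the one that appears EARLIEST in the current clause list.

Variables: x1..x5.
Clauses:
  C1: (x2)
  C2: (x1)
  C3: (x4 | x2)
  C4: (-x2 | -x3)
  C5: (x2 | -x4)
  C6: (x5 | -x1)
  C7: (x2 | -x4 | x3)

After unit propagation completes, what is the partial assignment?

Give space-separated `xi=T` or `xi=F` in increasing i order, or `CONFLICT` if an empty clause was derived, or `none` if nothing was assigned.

Answer: x1=T x2=T x3=F x5=T

Derivation:
unit clause [2] forces x2=T; simplify:
  drop -2 from [-2, -3] -> [-3]
  satisfied 4 clause(s); 3 remain; assigned so far: [2]
unit clause [1] forces x1=T; simplify:
  drop -1 from [5, -1] -> [5]
  satisfied 1 clause(s); 2 remain; assigned so far: [1, 2]
unit clause [-3] forces x3=F; simplify:
  satisfied 1 clause(s); 1 remain; assigned so far: [1, 2, 3]
unit clause [5] forces x5=T; simplify:
  satisfied 1 clause(s); 0 remain; assigned so far: [1, 2, 3, 5]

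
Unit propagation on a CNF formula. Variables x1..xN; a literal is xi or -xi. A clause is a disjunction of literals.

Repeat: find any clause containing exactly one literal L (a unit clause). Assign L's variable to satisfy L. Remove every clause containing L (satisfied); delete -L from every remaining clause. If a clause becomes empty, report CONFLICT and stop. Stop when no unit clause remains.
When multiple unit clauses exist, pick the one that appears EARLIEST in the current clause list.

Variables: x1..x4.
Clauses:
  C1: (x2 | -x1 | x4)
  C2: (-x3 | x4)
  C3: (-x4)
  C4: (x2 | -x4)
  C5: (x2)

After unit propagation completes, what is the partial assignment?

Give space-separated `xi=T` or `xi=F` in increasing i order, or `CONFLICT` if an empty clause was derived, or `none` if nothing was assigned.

unit clause [-4] forces x4=F; simplify:
  drop 4 from [2, -1, 4] -> [2, -1]
  drop 4 from [-3, 4] -> [-3]
  satisfied 2 clause(s); 3 remain; assigned so far: [4]
unit clause [-3] forces x3=F; simplify:
  satisfied 1 clause(s); 2 remain; assigned so far: [3, 4]
unit clause [2] forces x2=T; simplify:
  satisfied 2 clause(s); 0 remain; assigned so far: [2, 3, 4]

Answer: x2=T x3=F x4=F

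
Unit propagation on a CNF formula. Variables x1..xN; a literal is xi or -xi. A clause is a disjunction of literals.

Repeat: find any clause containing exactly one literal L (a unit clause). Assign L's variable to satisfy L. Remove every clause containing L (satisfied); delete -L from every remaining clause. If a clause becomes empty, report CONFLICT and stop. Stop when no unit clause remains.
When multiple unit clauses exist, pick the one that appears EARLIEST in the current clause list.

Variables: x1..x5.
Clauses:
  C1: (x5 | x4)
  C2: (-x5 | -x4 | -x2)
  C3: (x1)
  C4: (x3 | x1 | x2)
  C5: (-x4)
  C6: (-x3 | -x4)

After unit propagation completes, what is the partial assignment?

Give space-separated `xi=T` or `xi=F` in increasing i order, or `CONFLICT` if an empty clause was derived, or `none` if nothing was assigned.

unit clause [1] forces x1=T; simplify:
  satisfied 2 clause(s); 4 remain; assigned so far: [1]
unit clause [-4] forces x4=F; simplify:
  drop 4 from [5, 4] -> [5]
  satisfied 3 clause(s); 1 remain; assigned so far: [1, 4]
unit clause [5] forces x5=T; simplify:
  satisfied 1 clause(s); 0 remain; assigned so far: [1, 4, 5]

Answer: x1=T x4=F x5=T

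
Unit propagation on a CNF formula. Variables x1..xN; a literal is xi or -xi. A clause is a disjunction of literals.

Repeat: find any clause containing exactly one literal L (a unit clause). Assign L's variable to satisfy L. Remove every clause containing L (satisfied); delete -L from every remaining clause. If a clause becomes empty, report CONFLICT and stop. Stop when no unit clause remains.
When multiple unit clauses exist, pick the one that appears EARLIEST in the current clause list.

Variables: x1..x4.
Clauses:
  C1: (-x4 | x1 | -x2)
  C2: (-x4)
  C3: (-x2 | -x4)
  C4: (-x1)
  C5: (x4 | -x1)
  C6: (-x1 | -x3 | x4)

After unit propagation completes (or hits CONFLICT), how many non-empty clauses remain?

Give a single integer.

Answer: 0

Derivation:
unit clause [-4] forces x4=F; simplify:
  drop 4 from [4, -1] -> [-1]
  drop 4 from [-1, -3, 4] -> [-1, -3]
  satisfied 3 clause(s); 3 remain; assigned so far: [4]
unit clause [-1] forces x1=F; simplify:
  satisfied 3 clause(s); 0 remain; assigned so far: [1, 4]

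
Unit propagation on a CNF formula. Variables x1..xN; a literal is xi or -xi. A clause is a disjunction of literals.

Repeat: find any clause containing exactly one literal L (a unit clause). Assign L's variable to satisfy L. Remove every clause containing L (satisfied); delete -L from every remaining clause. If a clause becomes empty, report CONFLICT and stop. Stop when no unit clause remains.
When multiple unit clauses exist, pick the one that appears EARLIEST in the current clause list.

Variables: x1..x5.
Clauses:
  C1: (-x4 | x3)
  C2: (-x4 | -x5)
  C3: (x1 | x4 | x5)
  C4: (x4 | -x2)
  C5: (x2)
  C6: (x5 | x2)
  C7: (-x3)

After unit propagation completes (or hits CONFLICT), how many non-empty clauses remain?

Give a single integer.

Answer: 1

Derivation:
unit clause [2] forces x2=T; simplify:
  drop -2 from [4, -2] -> [4]
  satisfied 2 clause(s); 5 remain; assigned so far: [2]
unit clause [4] forces x4=T; simplify:
  drop -4 from [-4, 3] -> [3]
  drop -4 from [-4, -5] -> [-5]
  satisfied 2 clause(s); 3 remain; assigned so far: [2, 4]
unit clause [3] forces x3=T; simplify:
  drop -3 from [-3] -> [] (empty!)
  satisfied 1 clause(s); 2 remain; assigned so far: [2, 3, 4]
CONFLICT (empty clause)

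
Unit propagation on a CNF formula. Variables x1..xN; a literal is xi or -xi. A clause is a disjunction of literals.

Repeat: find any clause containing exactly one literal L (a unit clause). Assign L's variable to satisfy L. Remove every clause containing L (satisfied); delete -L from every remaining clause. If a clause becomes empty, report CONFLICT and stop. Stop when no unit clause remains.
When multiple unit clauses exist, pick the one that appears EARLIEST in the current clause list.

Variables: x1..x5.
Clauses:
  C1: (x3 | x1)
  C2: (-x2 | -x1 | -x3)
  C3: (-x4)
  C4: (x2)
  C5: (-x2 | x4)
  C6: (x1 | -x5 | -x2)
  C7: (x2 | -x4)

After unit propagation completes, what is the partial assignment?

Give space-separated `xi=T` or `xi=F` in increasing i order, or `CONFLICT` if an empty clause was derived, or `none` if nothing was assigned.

Answer: CONFLICT

Derivation:
unit clause [-4] forces x4=F; simplify:
  drop 4 from [-2, 4] -> [-2]
  satisfied 2 clause(s); 5 remain; assigned so far: [4]
unit clause [2] forces x2=T; simplify:
  drop -2 from [-2, -1, -3] -> [-1, -3]
  drop -2 from [-2] -> [] (empty!)
  drop -2 from [1, -5, -2] -> [1, -5]
  satisfied 1 clause(s); 4 remain; assigned so far: [2, 4]
CONFLICT (empty clause)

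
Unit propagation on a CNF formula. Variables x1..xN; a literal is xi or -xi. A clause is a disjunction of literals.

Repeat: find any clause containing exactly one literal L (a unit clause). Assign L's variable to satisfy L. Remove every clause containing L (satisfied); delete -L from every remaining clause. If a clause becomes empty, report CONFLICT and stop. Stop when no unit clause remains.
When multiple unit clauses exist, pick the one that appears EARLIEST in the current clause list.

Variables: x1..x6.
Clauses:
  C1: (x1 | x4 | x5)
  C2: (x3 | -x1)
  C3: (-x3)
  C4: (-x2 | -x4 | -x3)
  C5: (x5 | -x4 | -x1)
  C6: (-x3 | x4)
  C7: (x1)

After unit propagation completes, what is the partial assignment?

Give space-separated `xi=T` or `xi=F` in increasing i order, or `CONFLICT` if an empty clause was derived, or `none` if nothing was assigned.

unit clause [-3] forces x3=F; simplify:
  drop 3 from [3, -1] -> [-1]
  satisfied 3 clause(s); 4 remain; assigned so far: [3]
unit clause [-1] forces x1=F; simplify:
  drop 1 from [1, 4, 5] -> [4, 5]
  drop 1 from [1] -> [] (empty!)
  satisfied 2 clause(s); 2 remain; assigned so far: [1, 3]
CONFLICT (empty clause)

Answer: CONFLICT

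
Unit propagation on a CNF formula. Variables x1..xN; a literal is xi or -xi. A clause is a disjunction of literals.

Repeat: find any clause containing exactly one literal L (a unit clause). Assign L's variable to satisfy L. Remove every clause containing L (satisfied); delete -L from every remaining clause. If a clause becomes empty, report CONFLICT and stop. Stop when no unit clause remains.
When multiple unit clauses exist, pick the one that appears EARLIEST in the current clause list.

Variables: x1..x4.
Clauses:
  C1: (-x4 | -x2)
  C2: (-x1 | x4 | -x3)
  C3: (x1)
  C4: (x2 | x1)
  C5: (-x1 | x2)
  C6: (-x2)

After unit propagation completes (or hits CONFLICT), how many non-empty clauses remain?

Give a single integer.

Answer: 2

Derivation:
unit clause [1] forces x1=T; simplify:
  drop -1 from [-1, 4, -3] -> [4, -3]
  drop -1 from [-1, 2] -> [2]
  satisfied 2 clause(s); 4 remain; assigned so far: [1]
unit clause [2] forces x2=T; simplify:
  drop -2 from [-4, -2] -> [-4]
  drop -2 from [-2] -> [] (empty!)
  satisfied 1 clause(s); 3 remain; assigned so far: [1, 2]
CONFLICT (empty clause)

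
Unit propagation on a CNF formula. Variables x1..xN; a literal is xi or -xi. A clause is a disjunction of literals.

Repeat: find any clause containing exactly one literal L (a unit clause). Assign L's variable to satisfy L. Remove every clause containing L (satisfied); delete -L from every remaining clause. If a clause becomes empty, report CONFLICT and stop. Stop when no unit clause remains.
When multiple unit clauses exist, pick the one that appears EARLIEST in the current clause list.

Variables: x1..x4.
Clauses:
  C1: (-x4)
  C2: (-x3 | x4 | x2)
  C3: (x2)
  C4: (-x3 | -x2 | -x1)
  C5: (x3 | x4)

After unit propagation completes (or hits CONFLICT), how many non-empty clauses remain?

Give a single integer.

Answer: 0

Derivation:
unit clause [-4] forces x4=F; simplify:
  drop 4 from [-3, 4, 2] -> [-3, 2]
  drop 4 from [3, 4] -> [3]
  satisfied 1 clause(s); 4 remain; assigned so far: [4]
unit clause [2] forces x2=T; simplify:
  drop -2 from [-3, -2, -1] -> [-3, -1]
  satisfied 2 clause(s); 2 remain; assigned so far: [2, 4]
unit clause [3] forces x3=T; simplify:
  drop -3 from [-3, -1] -> [-1]
  satisfied 1 clause(s); 1 remain; assigned so far: [2, 3, 4]
unit clause [-1] forces x1=F; simplify:
  satisfied 1 clause(s); 0 remain; assigned so far: [1, 2, 3, 4]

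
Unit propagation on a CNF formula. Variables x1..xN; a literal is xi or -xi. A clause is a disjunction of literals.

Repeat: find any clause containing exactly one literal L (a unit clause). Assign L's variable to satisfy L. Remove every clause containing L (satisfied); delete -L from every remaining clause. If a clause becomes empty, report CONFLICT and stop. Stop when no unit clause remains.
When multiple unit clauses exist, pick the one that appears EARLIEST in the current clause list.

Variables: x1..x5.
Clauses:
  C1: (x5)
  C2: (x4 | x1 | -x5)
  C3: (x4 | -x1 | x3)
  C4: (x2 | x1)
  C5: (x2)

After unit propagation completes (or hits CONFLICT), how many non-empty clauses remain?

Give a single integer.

Answer: 2

Derivation:
unit clause [5] forces x5=T; simplify:
  drop -5 from [4, 1, -5] -> [4, 1]
  satisfied 1 clause(s); 4 remain; assigned so far: [5]
unit clause [2] forces x2=T; simplify:
  satisfied 2 clause(s); 2 remain; assigned so far: [2, 5]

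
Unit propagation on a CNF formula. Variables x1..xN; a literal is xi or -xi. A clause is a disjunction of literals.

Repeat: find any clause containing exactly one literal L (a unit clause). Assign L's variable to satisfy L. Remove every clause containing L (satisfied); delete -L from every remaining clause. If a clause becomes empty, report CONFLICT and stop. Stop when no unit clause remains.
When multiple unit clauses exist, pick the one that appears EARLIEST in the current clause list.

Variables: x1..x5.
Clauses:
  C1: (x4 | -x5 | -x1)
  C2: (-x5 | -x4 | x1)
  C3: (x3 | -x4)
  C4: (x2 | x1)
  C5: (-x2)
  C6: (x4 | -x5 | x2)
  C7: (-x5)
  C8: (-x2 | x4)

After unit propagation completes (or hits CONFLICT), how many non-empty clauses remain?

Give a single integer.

Answer: 1

Derivation:
unit clause [-2] forces x2=F; simplify:
  drop 2 from [2, 1] -> [1]
  drop 2 from [4, -5, 2] -> [4, -5]
  satisfied 2 clause(s); 6 remain; assigned so far: [2]
unit clause [1] forces x1=T; simplify:
  drop -1 from [4, -5, -1] -> [4, -5]
  satisfied 2 clause(s); 4 remain; assigned so far: [1, 2]
unit clause [-5] forces x5=F; simplify:
  satisfied 3 clause(s); 1 remain; assigned so far: [1, 2, 5]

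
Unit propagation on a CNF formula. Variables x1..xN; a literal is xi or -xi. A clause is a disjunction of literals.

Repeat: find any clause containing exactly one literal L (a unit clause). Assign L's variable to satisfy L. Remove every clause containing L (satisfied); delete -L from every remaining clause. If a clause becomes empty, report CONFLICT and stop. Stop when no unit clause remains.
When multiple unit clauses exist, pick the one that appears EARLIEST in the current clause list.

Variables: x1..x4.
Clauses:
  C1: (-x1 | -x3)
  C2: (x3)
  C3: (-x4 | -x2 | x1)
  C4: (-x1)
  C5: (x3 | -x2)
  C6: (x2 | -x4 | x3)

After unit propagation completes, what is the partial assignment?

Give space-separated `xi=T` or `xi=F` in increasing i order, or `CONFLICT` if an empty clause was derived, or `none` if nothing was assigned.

Answer: x1=F x3=T

Derivation:
unit clause [3] forces x3=T; simplify:
  drop -3 from [-1, -3] -> [-1]
  satisfied 3 clause(s); 3 remain; assigned so far: [3]
unit clause [-1] forces x1=F; simplify:
  drop 1 from [-4, -2, 1] -> [-4, -2]
  satisfied 2 clause(s); 1 remain; assigned so far: [1, 3]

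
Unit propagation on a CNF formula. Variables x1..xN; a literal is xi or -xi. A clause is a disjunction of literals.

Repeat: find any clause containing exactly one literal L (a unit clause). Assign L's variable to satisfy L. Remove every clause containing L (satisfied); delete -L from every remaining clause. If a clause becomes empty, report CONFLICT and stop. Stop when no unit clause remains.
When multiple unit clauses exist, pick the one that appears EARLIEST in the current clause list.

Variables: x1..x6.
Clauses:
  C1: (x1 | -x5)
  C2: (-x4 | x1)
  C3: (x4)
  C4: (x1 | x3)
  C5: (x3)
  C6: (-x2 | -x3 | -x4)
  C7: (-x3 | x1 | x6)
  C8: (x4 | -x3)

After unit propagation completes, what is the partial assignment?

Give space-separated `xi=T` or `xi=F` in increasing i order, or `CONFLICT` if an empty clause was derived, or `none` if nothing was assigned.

Answer: x1=T x2=F x3=T x4=T

Derivation:
unit clause [4] forces x4=T; simplify:
  drop -4 from [-4, 1] -> [1]
  drop -4 from [-2, -3, -4] -> [-2, -3]
  satisfied 2 clause(s); 6 remain; assigned so far: [4]
unit clause [1] forces x1=T; simplify:
  satisfied 4 clause(s); 2 remain; assigned so far: [1, 4]
unit clause [3] forces x3=T; simplify:
  drop -3 from [-2, -3] -> [-2]
  satisfied 1 clause(s); 1 remain; assigned so far: [1, 3, 4]
unit clause [-2] forces x2=F; simplify:
  satisfied 1 clause(s); 0 remain; assigned so far: [1, 2, 3, 4]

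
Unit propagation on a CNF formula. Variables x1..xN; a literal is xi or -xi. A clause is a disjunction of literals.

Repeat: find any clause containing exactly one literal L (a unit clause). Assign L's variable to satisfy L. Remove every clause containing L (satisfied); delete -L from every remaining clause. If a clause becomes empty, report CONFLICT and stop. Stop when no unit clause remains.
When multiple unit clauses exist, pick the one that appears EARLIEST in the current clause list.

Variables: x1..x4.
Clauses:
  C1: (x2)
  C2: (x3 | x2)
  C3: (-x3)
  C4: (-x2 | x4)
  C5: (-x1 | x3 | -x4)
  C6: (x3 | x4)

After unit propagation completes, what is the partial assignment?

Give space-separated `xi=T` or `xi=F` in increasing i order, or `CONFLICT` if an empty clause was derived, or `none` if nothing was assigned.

unit clause [2] forces x2=T; simplify:
  drop -2 from [-2, 4] -> [4]
  satisfied 2 clause(s); 4 remain; assigned so far: [2]
unit clause [-3] forces x3=F; simplify:
  drop 3 from [-1, 3, -4] -> [-1, -4]
  drop 3 from [3, 4] -> [4]
  satisfied 1 clause(s); 3 remain; assigned so far: [2, 3]
unit clause [4] forces x4=T; simplify:
  drop -4 from [-1, -4] -> [-1]
  satisfied 2 clause(s); 1 remain; assigned so far: [2, 3, 4]
unit clause [-1] forces x1=F; simplify:
  satisfied 1 clause(s); 0 remain; assigned so far: [1, 2, 3, 4]

Answer: x1=F x2=T x3=F x4=T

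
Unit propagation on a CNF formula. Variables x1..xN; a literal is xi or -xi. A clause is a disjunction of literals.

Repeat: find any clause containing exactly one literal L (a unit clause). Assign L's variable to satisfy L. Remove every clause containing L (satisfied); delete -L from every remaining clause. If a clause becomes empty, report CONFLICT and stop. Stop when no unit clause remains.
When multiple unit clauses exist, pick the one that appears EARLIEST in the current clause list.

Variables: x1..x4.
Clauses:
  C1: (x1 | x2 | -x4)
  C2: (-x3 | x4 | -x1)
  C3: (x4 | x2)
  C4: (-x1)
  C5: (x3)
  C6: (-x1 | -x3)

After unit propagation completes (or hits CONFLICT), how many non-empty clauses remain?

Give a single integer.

unit clause [-1] forces x1=F; simplify:
  drop 1 from [1, 2, -4] -> [2, -4]
  satisfied 3 clause(s); 3 remain; assigned so far: [1]
unit clause [3] forces x3=T; simplify:
  satisfied 1 clause(s); 2 remain; assigned so far: [1, 3]

Answer: 2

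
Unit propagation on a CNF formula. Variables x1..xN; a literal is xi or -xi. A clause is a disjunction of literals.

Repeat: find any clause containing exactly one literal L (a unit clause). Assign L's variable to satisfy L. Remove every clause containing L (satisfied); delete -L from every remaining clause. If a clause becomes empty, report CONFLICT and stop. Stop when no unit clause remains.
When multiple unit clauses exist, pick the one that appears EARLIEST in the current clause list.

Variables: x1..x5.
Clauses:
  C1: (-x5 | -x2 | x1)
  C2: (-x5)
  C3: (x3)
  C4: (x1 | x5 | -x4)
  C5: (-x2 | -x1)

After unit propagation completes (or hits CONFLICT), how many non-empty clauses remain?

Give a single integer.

unit clause [-5] forces x5=F; simplify:
  drop 5 from [1, 5, -4] -> [1, -4]
  satisfied 2 clause(s); 3 remain; assigned so far: [5]
unit clause [3] forces x3=T; simplify:
  satisfied 1 clause(s); 2 remain; assigned so far: [3, 5]

Answer: 2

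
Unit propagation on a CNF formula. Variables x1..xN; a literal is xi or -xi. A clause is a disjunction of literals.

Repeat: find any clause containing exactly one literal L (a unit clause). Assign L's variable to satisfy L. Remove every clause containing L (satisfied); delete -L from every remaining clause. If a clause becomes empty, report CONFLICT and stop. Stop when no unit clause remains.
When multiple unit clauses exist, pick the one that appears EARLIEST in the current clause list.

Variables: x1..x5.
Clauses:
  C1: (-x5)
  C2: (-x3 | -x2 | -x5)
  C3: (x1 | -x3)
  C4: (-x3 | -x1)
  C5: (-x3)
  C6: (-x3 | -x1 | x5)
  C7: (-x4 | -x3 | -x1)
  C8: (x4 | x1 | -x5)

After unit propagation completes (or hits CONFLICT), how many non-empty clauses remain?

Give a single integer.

unit clause [-5] forces x5=F; simplify:
  drop 5 from [-3, -1, 5] -> [-3, -1]
  satisfied 3 clause(s); 5 remain; assigned so far: [5]
unit clause [-3] forces x3=F; simplify:
  satisfied 5 clause(s); 0 remain; assigned so far: [3, 5]

Answer: 0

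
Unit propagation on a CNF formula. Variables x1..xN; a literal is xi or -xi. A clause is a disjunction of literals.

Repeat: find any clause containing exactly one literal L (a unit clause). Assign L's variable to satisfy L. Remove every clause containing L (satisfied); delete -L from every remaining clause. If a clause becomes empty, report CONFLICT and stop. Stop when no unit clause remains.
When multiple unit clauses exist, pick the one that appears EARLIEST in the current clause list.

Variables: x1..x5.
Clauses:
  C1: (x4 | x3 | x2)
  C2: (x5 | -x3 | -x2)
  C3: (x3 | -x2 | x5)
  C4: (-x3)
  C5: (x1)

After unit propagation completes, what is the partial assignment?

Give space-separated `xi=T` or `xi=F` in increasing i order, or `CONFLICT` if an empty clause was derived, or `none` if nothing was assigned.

Answer: x1=T x3=F

Derivation:
unit clause [-3] forces x3=F; simplify:
  drop 3 from [4, 3, 2] -> [4, 2]
  drop 3 from [3, -2, 5] -> [-2, 5]
  satisfied 2 clause(s); 3 remain; assigned so far: [3]
unit clause [1] forces x1=T; simplify:
  satisfied 1 clause(s); 2 remain; assigned so far: [1, 3]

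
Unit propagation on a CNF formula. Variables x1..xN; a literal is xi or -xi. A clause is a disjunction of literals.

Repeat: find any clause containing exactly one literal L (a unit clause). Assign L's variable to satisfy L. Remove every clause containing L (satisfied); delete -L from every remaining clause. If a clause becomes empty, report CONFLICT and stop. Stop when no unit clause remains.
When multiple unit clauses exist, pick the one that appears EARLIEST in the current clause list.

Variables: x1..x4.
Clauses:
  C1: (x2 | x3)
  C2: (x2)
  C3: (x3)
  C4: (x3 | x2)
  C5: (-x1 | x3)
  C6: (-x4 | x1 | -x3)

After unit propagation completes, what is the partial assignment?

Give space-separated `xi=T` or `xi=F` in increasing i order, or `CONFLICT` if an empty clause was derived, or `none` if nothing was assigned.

unit clause [2] forces x2=T; simplify:
  satisfied 3 clause(s); 3 remain; assigned so far: [2]
unit clause [3] forces x3=T; simplify:
  drop -3 from [-4, 1, -3] -> [-4, 1]
  satisfied 2 clause(s); 1 remain; assigned so far: [2, 3]

Answer: x2=T x3=T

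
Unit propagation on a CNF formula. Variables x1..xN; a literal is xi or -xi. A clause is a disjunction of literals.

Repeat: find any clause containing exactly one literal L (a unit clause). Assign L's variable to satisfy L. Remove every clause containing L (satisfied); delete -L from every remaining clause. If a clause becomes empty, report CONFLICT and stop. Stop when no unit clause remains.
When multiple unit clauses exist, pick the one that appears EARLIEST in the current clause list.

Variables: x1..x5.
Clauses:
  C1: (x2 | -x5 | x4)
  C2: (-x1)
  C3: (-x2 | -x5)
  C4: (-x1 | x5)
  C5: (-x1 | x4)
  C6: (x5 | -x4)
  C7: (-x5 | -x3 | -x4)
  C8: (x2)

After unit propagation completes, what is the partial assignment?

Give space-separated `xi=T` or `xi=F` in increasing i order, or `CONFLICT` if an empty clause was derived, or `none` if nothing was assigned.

unit clause [-1] forces x1=F; simplify:
  satisfied 3 clause(s); 5 remain; assigned so far: [1]
unit clause [2] forces x2=T; simplify:
  drop -2 from [-2, -5] -> [-5]
  satisfied 2 clause(s); 3 remain; assigned so far: [1, 2]
unit clause [-5] forces x5=F; simplify:
  drop 5 from [5, -4] -> [-4]
  satisfied 2 clause(s); 1 remain; assigned so far: [1, 2, 5]
unit clause [-4] forces x4=F; simplify:
  satisfied 1 clause(s); 0 remain; assigned so far: [1, 2, 4, 5]

Answer: x1=F x2=T x4=F x5=F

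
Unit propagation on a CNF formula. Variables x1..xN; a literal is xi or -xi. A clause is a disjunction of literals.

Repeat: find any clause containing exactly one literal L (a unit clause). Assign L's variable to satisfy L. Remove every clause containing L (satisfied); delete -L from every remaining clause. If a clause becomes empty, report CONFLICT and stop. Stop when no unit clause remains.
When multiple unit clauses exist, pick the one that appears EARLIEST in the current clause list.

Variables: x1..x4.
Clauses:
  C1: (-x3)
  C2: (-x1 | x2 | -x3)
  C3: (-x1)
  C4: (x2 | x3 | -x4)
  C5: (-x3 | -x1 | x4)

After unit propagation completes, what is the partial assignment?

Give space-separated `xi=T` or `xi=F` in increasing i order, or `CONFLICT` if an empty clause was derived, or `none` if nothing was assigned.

Answer: x1=F x3=F

Derivation:
unit clause [-3] forces x3=F; simplify:
  drop 3 from [2, 3, -4] -> [2, -4]
  satisfied 3 clause(s); 2 remain; assigned so far: [3]
unit clause [-1] forces x1=F; simplify:
  satisfied 1 clause(s); 1 remain; assigned so far: [1, 3]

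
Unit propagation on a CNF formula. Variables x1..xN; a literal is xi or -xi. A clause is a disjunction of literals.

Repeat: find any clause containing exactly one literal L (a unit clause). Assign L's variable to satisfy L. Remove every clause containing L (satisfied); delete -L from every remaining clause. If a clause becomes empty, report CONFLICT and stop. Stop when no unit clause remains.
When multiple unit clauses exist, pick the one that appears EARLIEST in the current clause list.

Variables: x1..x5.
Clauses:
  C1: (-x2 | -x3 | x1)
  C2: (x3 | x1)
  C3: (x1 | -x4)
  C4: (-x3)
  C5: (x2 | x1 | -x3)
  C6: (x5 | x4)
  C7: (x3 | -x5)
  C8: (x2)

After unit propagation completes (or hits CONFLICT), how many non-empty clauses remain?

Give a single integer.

unit clause [-3] forces x3=F; simplify:
  drop 3 from [3, 1] -> [1]
  drop 3 from [3, -5] -> [-5]
  satisfied 3 clause(s); 5 remain; assigned so far: [3]
unit clause [1] forces x1=T; simplify:
  satisfied 2 clause(s); 3 remain; assigned so far: [1, 3]
unit clause [-5] forces x5=F; simplify:
  drop 5 from [5, 4] -> [4]
  satisfied 1 clause(s); 2 remain; assigned so far: [1, 3, 5]
unit clause [4] forces x4=T; simplify:
  satisfied 1 clause(s); 1 remain; assigned so far: [1, 3, 4, 5]
unit clause [2] forces x2=T; simplify:
  satisfied 1 clause(s); 0 remain; assigned so far: [1, 2, 3, 4, 5]

Answer: 0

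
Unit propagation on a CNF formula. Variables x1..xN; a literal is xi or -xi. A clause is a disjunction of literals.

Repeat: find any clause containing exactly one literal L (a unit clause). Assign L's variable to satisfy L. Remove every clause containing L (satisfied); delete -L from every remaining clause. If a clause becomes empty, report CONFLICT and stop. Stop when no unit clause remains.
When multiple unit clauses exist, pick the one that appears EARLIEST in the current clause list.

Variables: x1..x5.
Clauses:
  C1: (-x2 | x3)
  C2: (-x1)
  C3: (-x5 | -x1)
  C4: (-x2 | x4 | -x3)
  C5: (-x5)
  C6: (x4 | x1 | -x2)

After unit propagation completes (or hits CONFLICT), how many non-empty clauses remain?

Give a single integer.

Answer: 3

Derivation:
unit clause [-1] forces x1=F; simplify:
  drop 1 from [4, 1, -2] -> [4, -2]
  satisfied 2 clause(s); 4 remain; assigned so far: [1]
unit clause [-5] forces x5=F; simplify:
  satisfied 1 clause(s); 3 remain; assigned so far: [1, 5]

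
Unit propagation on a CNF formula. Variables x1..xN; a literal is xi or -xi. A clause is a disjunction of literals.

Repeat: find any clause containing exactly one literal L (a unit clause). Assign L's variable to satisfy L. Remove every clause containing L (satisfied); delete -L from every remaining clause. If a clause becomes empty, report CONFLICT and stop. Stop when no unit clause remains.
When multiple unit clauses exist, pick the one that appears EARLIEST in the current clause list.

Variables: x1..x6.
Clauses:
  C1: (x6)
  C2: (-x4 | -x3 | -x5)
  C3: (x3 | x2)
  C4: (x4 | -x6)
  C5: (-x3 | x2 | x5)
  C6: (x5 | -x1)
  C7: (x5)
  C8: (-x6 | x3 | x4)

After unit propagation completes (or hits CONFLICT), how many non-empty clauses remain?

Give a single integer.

unit clause [6] forces x6=T; simplify:
  drop -6 from [4, -6] -> [4]
  drop -6 from [-6, 3, 4] -> [3, 4]
  satisfied 1 clause(s); 7 remain; assigned so far: [6]
unit clause [4] forces x4=T; simplify:
  drop -4 from [-4, -3, -5] -> [-3, -5]
  satisfied 2 clause(s); 5 remain; assigned so far: [4, 6]
unit clause [5] forces x5=T; simplify:
  drop -5 from [-3, -5] -> [-3]
  satisfied 3 clause(s); 2 remain; assigned so far: [4, 5, 6]
unit clause [-3] forces x3=F; simplify:
  drop 3 from [3, 2] -> [2]
  satisfied 1 clause(s); 1 remain; assigned so far: [3, 4, 5, 6]
unit clause [2] forces x2=T; simplify:
  satisfied 1 clause(s); 0 remain; assigned so far: [2, 3, 4, 5, 6]

Answer: 0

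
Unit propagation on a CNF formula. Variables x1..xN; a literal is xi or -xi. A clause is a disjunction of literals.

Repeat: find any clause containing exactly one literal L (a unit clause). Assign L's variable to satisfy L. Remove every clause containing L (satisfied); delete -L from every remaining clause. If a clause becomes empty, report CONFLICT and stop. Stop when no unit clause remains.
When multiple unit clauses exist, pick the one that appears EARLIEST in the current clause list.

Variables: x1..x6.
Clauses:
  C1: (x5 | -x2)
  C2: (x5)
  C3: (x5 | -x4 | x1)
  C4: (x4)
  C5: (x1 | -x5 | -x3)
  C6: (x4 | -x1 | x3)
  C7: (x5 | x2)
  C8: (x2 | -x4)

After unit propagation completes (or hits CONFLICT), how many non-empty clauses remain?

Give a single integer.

Answer: 1

Derivation:
unit clause [5] forces x5=T; simplify:
  drop -5 from [1, -5, -3] -> [1, -3]
  satisfied 4 clause(s); 4 remain; assigned so far: [5]
unit clause [4] forces x4=T; simplify:
  drop -4 from [2, -4] -> [2]
  satisfied 2 clause(s); 2 remain; assigned so far: [4, 5]
unit clause [2] forces x2=T; simplify:
  satisfied 1 clause(s); 1 remain; assigned so far: [2, 4, 5]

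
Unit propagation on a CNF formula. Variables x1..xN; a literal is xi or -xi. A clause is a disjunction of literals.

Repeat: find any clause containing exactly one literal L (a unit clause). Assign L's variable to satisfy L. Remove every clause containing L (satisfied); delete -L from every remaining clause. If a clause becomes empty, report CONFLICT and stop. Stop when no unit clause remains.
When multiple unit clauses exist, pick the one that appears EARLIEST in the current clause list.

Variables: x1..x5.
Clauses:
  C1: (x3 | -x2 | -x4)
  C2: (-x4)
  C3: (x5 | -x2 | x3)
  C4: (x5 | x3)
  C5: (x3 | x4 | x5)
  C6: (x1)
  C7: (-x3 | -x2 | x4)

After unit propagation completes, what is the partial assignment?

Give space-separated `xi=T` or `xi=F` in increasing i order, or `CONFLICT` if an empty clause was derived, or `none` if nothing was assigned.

unit clause [-4] forces x4=F; simplify:
  drop 4 from [3, 4, 5] -> [3, 5]
  drop 4 from [-3, -2, 4] -> [-3, -2]
  satisfied 2 clause(s); 5 remain; assigned so far: [4]
unit clause [1] forces x1=T; simplify:
  satisfied 1 clause(s); 4 remain; assigned so far: [1, 4]

Answer: x1=T x4=F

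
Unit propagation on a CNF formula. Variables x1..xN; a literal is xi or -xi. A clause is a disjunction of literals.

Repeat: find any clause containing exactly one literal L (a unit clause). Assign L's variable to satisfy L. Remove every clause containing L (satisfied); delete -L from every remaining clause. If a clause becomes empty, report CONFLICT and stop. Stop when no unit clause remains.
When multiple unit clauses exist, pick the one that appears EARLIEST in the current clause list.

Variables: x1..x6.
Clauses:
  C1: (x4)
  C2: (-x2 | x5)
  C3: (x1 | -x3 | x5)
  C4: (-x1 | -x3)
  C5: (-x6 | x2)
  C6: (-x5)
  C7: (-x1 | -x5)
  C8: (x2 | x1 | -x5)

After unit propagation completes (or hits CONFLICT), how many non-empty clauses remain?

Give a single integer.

Answer: 2

Derivation:
unit clause [4] forces x4=T; simplify:
  satisfied 1 clause(s); 7 remain; assigned so far: [4]
unit clause [-5] forces x5=F; simplify:
  drop 5 from [-2, 5] -> [-2]
  drop 5 from [1, -3, 5] -> [1, -3]
  satisfied 3 clause(s); 4 remain; assigned so far: [4, 5]
unit clause [-2] forces x2=F; simplify:
  drop 2 from [-6, 2] -> [-6]
  satisfied 1 clause(s); 3 remain; assigned so far: [2, 4, 5]
unit clause [-6] forces x6=F; simplify:
  satisfied 1 clause(s); 2 remain; assigned so far: [2, 4, 5, 6]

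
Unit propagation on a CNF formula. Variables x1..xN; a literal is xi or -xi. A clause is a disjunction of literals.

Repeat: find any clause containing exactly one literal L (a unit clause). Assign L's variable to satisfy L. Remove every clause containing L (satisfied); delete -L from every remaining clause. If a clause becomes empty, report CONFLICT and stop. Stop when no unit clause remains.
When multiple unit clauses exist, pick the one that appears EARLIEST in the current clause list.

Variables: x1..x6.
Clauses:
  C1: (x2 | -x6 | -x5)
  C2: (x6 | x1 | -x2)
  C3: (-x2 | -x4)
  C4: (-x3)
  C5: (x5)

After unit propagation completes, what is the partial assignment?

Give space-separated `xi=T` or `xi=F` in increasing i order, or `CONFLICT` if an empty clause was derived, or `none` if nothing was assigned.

unit clause [-3] forces x3=F; simplify:
  satisfied 1 clause(s); 4 remain; assigned so far: [3]
unit clause [5] forces x5=T; simplify:
  drop -5 from [2, -6, -5] -> [2, -6]
  satisfied 1 clause(s); 3 remain; assigned so far: [3, 5]

Answer: x3=F x5=T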